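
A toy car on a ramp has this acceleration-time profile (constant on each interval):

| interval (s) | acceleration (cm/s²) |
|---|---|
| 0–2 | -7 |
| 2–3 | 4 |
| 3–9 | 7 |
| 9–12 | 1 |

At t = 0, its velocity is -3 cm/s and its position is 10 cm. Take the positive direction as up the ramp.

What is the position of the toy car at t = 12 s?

On each constant-a segment, Δv = aΔt and Δx = v₀Δt + ½aΔt²; chain segment to segment.
0–2 s: v starts -3 cm/s; Δx = -3·2 + ½·-7·2² = -20 cm; v ends -17 cm/s.
2–3 s: v starts -17 cm/s; Δx = -17·1 + ½·4·1² = -15 cm; v ends -13 cm/s.
3–9 s: v starts -13 cm/s; Δx = -13·6 + ½·7·6² = 48 cm; v ends 29 cm/s.
9–12 s: v starts 29 cm/s; Δx = 29·3 + ½·1·3² = 91.5 cm; v ends 32 cm/s.
x(12) = 10 + Σ Δx = 114.5 cm.

114.5 cm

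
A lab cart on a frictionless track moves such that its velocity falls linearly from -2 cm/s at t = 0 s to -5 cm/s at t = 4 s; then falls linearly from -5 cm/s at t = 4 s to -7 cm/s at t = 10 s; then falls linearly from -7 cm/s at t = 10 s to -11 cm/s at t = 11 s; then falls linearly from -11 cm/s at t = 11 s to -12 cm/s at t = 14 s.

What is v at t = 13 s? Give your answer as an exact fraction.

On 11–14 s the graph is linear from -11 to -12 cm/s: v(13) = -11 + (-12 − -11)·(13 − 11)/(14 − 11) = -35/3 cm/s.

-35/3 cm/s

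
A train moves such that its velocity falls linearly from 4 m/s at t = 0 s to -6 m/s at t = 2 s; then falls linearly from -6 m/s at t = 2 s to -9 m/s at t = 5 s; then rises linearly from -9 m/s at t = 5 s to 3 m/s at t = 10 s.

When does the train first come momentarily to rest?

v changes sign on 0–2 s (from 4 to -6); the graph is linear there, so v = 0 at t = 0 + (-4)·(2 − 0)/(-6 − 4) = 0.8 s.

t = 0.8 s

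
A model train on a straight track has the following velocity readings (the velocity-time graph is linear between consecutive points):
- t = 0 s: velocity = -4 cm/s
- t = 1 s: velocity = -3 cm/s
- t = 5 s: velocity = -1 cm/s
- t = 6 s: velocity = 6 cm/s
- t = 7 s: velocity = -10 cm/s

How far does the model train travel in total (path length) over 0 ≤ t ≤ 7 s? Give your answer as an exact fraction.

Total distance travelled is ∫|v| dt — sum the magnitudes of each area piece.
0–1 s: |½(-4 + -3)(1)| = 3.5 cm
1–5 s: |½(-3 + -1)(4)| = 8 cm
5–6 s: v = 0 at t = 36/7 s; triangle areas 1/14 + 18/7 = 37/14 cm
6–7 s: v = 0 at t = 6.375 s; triangle areas 1.125 + 3.125 = 4.25 cm
Total distance = 515/28 cm

515/28 cm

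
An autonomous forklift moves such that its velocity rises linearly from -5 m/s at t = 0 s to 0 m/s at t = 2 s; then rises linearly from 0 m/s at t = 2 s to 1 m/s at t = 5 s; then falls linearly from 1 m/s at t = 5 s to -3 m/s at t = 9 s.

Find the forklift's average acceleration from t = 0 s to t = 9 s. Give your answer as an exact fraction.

2/9 m/s²

Average acceleration = Δv/Δt = (-3 − -5)/(9 − 0) = 2/9 m/s².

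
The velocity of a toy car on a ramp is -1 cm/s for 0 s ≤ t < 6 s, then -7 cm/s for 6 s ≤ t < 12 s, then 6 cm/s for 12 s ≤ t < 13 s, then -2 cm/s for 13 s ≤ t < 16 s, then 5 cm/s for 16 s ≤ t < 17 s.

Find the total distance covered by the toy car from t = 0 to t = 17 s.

Total distance travelled is ∫|v| dt — sum the magnitudes of each area piece.
0–6 s: |-1| × 6 = 6 cm
6–12 s: |-7| × 6 = 42 cm
12–13 s: |6| × 1 = 6 cm
13–16 s: |-2| × 3 = 6 cm
16–17 s: |5| × 1 = 5 cm
Total distance = 65 cm

65 cm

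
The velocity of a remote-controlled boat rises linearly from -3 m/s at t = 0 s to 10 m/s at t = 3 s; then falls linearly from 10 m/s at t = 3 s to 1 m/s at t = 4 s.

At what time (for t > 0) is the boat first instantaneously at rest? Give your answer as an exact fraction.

v changes sign on 0–3 s (from -3 to 10); the graph is linear there, so v = 0 at t = 0 + (3)·(3 − 0)/(10 − -3) = 9/13 s.

t = 9/13 s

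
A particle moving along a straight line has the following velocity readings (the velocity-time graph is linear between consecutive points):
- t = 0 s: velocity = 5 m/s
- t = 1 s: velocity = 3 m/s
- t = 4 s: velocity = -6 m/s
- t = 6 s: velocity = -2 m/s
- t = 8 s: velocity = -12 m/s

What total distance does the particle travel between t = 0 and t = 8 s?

Total distance travelled is ∫|v| dt — sum the magnitudes of each area piece.
0–1 s: |½(5 + 3)(1)| = 4 m
1–4 s: v = 0 at t = 2 s; triangle areas 1.5 + 6 = 7.5 m
4–6 s: |½(-6 + -2)(2)| = 8 m
6–8 s: |½(-2 + -12)(2)| = 14 m
Total distance = 33.5 m

33.5 m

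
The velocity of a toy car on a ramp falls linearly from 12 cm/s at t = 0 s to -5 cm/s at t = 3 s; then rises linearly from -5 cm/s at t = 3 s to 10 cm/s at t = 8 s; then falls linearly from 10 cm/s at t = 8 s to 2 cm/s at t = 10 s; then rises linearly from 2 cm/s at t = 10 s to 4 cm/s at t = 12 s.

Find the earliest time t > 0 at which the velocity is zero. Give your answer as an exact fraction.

v changes sign on 0–3 s (from 12 to -5); the graph is linear there, so v = 0 at t = 0 + (-12)·(3 − 0)/(-5 − 12) = 36/17 s.

t = 36/17 s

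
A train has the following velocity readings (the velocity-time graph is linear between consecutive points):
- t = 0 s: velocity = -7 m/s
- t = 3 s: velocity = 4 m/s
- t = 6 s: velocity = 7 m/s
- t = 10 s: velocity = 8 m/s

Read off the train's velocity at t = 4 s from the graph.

5 m/s

On 3–6 s the graph is linear from 4 to 7 m/s: v(4) = 4 + (7 − 4)·(4 − 3)/(6 − 3) = 5 m/s.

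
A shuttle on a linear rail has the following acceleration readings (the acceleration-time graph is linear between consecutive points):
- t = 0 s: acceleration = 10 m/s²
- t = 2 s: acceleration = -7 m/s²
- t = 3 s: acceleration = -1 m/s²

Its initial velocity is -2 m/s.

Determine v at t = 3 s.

-3 m/s

Δv equals the area under the a-t graph; then v = v₀ + Δv.
0–2 s: ½(10 + -7)(2) = 3 m/s
2–3 s: ½(-7 + -1)(1) = -4 m/s
Δv = -1 m/s, so v(3) = -2 + (-1) = -3 m/s.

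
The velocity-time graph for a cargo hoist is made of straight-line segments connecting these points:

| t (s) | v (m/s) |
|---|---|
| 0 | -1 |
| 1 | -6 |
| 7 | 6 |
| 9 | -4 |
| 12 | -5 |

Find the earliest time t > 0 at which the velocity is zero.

v changes sign on 1–7 s (from -6 to 6); the graph is linear there, so v = 0 at t = 1 + (6)·(7 − 1)/(6 − -6) = 4 s.

t = 4 s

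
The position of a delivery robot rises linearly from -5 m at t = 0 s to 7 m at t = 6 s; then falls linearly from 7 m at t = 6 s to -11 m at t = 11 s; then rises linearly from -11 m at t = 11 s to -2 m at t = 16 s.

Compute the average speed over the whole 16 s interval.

2.4375 m/s

Average speed = (total path length)/(elapsed time); on a piecewise-linear x-t graph the path length is Σ|Δx|.
0–6 s: |Δx| = |7 − -5| = 12 m
6–11 s: |Δx| = |-11 − 7| = 18 m
11–16 s: |Δx| = |-2 − -11| = 9 m
Total path = 39 m; average speed = 39/16 = 2.4375 m/s.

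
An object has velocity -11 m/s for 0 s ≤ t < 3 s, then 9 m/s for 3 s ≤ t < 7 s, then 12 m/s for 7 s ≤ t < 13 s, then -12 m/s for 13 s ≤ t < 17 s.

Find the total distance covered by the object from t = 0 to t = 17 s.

Distance (not displacement) is the total path length: add the absolute areas under v-t.
0–3 s: |-11| × 3 = 33 m
3–7 s: |9| × 4 = 36 m
7–13 s: |12| × 6 = 72 m
13–17 s: |-12| × 4 = 48 m
Total distance = 189 m

189 m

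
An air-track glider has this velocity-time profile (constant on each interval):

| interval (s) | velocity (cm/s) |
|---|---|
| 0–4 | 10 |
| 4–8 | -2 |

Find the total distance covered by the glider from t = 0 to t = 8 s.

48 cm

Distance (not displacement) is the total path length: add the absolute areas under v-t.
0–4 s: |10| × 4 = 40 cm
4–8 s: |-2| × 4 = 8 cm
Total distance = 48 cm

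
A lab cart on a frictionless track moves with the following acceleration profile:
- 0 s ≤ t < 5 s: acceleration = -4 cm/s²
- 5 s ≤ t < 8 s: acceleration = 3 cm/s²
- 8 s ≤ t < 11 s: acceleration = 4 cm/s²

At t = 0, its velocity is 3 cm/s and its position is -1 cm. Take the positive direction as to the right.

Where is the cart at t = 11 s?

On each constant-a segment, Δv = aΔt and Δx = v₀Δt + ½aΔt²; chain segment to segment.
0–5 s: v starts 3 cm/s; Δx = 3·5 + ½·-4·5² = -35 cm; v ends -17 cm/s.
5–8 s: v starts -17 cm/s; Δx = -17·3 + ½·3·3² = -37.5 cm; v ends -8 cm/s.
8–11 s: v starts -8 cm/s; Δx = -8·3 + ½·4·3² = -6 cm; v ends 4 cm/s.
x(11) = -1 + Σ Δx = -79.5 cm.

-79.5 cm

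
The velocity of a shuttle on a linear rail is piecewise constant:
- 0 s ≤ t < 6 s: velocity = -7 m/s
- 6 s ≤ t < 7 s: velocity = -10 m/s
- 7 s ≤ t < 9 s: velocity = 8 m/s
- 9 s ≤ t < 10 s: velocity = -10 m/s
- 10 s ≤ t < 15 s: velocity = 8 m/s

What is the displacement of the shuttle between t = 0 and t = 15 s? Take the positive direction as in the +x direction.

Displacement is the signed area under the v-t curve.
0–6 s: -7 × 6 = -42 m
6–7 s: -10 × 1 = -10 m
7–9 s: 8 × 2 = 16 m
9–10 s: -10 × 1 = -10 m
10–15 s: 8 × 5 = 40 m
Net displacement = -6 m

-6 m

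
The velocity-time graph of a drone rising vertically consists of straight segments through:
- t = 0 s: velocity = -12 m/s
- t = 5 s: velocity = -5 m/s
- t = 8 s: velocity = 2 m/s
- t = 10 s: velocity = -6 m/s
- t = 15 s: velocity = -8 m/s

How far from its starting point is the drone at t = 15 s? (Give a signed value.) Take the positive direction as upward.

Net displacement equals the area under the velocity-time graph (areas below the axis count negative).
0–5 s: ½(-12 + -5)(5) = -42.5 m
5–8 s: ½(-5 + 2)(3) = -4.5 m
8–10 s: ½(2 + -6)(2) = -4 m
10–15 s: ½(-6 + -8)(5) = -35 m
Net displacement = -86 m

-86 m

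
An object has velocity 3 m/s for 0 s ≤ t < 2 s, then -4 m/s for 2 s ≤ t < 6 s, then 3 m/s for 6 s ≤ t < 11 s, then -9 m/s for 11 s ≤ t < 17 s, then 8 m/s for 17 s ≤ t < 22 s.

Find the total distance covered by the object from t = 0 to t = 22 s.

Total distance travelled is ∫|v| dt — sum the magnitudes of each area piece.
0–2 s: |3| × 2 = 6 m
2–6 s: |-4| × 4 = 16 m
6–11 s: |3| × 5 = 15 m
11–17 s: |-9| × 6 = 54 m
17–22 s: |8| × 5 = 40 m
Total distance = 131 m

131 m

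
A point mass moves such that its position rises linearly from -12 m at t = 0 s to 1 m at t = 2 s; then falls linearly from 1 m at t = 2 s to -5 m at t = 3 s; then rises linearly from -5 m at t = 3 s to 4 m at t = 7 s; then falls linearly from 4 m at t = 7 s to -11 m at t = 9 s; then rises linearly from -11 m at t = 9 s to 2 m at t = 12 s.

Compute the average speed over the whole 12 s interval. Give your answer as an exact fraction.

Average speed = (total path length)/(elapsed time); on a piecewise-linear x-t graph the path length is Σ|Δx|.
0–2 s: |Δx| = |1 − -12| = 13 m
2–3 s: |Δx| = |-5 − 1| = 6 m
3–7 s: |Δx| = |4 − -5| = 9 m
7–9 s: |Δx| = |-11 − 4| = 15 m
9–12 s: |Δx| = |2 − -11| = 13 m
Total path = 56 m; average speed = 56/12 = 14/3 m/s.

14/3 m/s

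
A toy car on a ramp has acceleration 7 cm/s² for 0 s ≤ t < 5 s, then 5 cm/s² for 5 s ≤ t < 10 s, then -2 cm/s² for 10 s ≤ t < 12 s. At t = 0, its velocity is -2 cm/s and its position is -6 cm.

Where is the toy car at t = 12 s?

411 cm

On each constant-a segment, Δv = aΔt and Δx = v₀Δt + ½aΔt²; chain segment to segment.
0–5 s: v starts -2 cm/s; Δx = -2·5 + ½·7·5² = 77.5 cm; v ends 33 cm/s.
5–10 s: v starts 33 cm/s; Δx = 33·5 + ½·5·5² = 227.5 cm; v ends 58 cm/s.
10–12 s: v starts 58 cm/s; Δx = 58·2 + ½·-2·2² = 112 cm; v ends 54 cm/s.
x(12) = -6 + Σ Δx = 411 cm.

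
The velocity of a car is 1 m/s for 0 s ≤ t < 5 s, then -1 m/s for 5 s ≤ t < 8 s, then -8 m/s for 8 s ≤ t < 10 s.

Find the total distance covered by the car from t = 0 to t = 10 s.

Total distance travelled is ∫|v| dt — sum the magnitudes of each area piece.
0–5 s: |1| × 5 = 5 m
5–8 s: |-1| × 3 = 3 m
8–10 s: |-8| × 2 = 16 m
Total distance = 24 m

24 m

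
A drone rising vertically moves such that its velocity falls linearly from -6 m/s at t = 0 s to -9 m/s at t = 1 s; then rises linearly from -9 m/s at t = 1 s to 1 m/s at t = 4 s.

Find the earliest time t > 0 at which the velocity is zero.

t = 3.7 s

v changes sign on 1–4 s (from -9 to 1); the graph is linear there, so v = 0 at t = 1 + (9)·(4 − 1)/(1 − -9) = 3.7 s.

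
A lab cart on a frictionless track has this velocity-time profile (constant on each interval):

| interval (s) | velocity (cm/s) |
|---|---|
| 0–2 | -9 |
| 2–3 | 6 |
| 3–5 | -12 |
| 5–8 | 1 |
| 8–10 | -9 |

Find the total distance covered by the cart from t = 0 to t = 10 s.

69 cm

Total distance travelled is ∫|v| dt — sum the magnitudes of each area piece.
0–2 s: |-9| × 2 = 18 cm
2–3 s: |6| × 1 = 6 cm
3–5 s: |-12| × 2 = 24 cm
5–8 s: |1| × 3 = 3 cm
8–10 s: |-9| × 2 = 18 cm
Total distance = 69 cm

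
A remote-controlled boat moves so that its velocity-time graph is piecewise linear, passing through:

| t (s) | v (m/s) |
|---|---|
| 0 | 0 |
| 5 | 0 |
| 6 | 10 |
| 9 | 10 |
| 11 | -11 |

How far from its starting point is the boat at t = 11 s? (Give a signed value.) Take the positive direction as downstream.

34 m

Displacement is the signed area under the v-t curve.
0–5 s: 0 × 5 = 0 m
5–6 s: ½(0 + 10)(1) = 5 m
6–9 s: 10 × 3 = 30 m
9–11 s: ½(10 + -11)(2) = -1 m
Net displacement = 34 m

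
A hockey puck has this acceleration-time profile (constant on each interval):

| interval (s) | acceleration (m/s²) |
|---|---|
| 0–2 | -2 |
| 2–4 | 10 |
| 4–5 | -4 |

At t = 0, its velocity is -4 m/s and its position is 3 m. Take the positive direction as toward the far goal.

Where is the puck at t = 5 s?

5 m

On each constant-a segment, Δv = aΔt and Δx = v₀Δt + ½aΔt²; chain segment to segment.
0–2 s: v starts -4 m/s; Δx = -4·2 + ½·-2·2² = -12 m; v ends -8 m/s.
2–4 s: v starts -8 m/s; Δx = -8·2 + ½·10·2² = 4 m; v ends 12 m/s.
4–5 s: v starts 12 m/s; Δx = 12·1 + ½·-4·1² = 10 m; v ends 8 m/s.
x(5) = 3 + Σ Δx = 5 m.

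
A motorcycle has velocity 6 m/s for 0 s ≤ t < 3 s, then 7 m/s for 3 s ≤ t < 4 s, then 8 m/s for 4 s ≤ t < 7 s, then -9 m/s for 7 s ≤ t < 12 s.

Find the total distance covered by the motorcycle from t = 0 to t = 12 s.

Total distance travelled is ∫|v| dt — sum the magnitudes of each area piece.
0–3 s: |6| × 3 = 18 m
3–4 s: |7| × 1 = 7 m
4–7 s: |8| × 3 = 24 m
7–12 s: |-9| × 5 = 45 m
Total distance = 94 m

94 m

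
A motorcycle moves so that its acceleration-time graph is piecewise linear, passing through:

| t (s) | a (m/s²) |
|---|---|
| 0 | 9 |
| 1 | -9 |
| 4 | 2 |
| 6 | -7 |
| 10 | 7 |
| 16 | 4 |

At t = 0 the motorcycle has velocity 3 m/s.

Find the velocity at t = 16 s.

Δv equals the area under the a-t graph; then v = v₀ + Δv.
0–1 s: ½(9 + -9)(1) = 0 m/s
1–4 s: ½(-9 + 2)(3) = -10.5 m/s
4–6 s: ½(2 + -7)(2) = -5 m/s
6–10 s: ½(-7 + 7)(4) = 0 m/s
10–16 s: ½(7 + 4)(6) = 33 m/s
Δv = 17.5 m/s, so v(16) = 3 + (17.5) = 20.5 m/s.

20.5 m/s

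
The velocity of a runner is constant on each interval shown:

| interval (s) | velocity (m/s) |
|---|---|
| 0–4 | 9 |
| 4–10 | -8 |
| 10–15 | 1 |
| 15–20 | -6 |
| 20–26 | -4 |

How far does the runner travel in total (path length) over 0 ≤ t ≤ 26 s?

Total distance travelled is ∫|v| dt — sum the magnitudes of each area piece.
0–4 s: |9| × 4 = 36 m
4–10 s: |-8| × 6 = 48 m
10–15 s: |1| × 5 = 5 m
15–20 s: |-6| × 5 = 30 m
20–26 s: |-4| × 6 = 24 m
Total distance = 143 m

143 m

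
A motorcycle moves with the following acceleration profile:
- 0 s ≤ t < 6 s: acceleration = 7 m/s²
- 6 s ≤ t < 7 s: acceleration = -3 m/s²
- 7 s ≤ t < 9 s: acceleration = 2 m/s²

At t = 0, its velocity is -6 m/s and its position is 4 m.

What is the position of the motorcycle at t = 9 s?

On each constant-a segment, Δv = aΔt and Δx = v₀Δt + ½aΔt²; chain segment to segment.
0–6 s: v starts -6 m/s; Δx = -6·6 + ½·7·6² = 90 m; v ends 36 m/s.
6–7 s: v starts 36 m/s; Δx = 36·1 + ½·-3·1² = 34.5 m; v ends 33 m/s.
7–9 s: v starts 33 m/s; Δx = 33·2 + ½·2·2² = 70 m; v ends 37 m/s.
x(9) = 4 + Σ Δx = 198.5 m.

198.5 m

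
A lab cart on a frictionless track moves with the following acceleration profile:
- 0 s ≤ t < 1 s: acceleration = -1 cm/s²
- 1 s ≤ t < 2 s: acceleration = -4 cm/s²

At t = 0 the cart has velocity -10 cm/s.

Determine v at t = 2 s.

-15 cm/s

Δv equals the area under the a-t graph; then v = v₀ + Δv.
0–1 s: -1 × 1 = -1 cm/s
1–2 s: -4 × 1 = -4 cm/s
Δv = -5 cm/s, so v(2) = -10 + (-5) = -15 cm/s.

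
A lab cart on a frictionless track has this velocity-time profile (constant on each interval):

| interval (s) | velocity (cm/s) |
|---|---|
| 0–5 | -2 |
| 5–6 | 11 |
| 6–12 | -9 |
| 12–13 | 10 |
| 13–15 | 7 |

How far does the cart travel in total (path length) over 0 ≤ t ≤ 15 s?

99 cm

Distance (not displacement) is the total path length: add the absolute areas under v-t.
0–5 s: |-2| × 5 = 10 cm
5–6 s: |11| × 1 = 11 cm
6–12 s: |-9| × 6 = 54 cm
12–13 s: |10| × 1 = 10 cm
13–15 s: |7| × 2 = 14 cm
Total distance = 99 cm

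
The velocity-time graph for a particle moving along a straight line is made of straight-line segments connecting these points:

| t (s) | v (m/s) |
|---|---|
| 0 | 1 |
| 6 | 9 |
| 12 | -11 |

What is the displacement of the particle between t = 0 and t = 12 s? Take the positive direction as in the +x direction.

Displacement is the signed area under the v-t curve.
0–6 s: ½(1 + 9)(6) = 30 m
6–12 s: ½(9 + -11)(6) = -6 m
Net displacement = 24 m

24 m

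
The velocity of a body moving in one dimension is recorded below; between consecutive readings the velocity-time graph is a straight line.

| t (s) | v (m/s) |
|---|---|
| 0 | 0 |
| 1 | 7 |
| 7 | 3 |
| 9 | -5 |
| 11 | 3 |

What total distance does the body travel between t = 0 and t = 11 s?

Total distance travelled is ∫|v| dt — sum the magnitudes of each area piece.
0–1 s: |½(0 + 7)(1)| = 3.5 m
1–7 s: |½(7 + 3)(6)| = 30 m
7–9 s: v = 0 at t = 7.75 s; triangle areas 1.125 + 3.125 = 4.25 m
9–11 s: v = 0 at t = 10.25 s; triangle areas 3.125 + 1.125 = 4.25 m
Total distance = 42 m

42 m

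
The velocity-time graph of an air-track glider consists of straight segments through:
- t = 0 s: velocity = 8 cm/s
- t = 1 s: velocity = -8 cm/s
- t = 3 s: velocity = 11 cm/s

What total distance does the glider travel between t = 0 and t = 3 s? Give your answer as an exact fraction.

Distance (not displacement) is the total path length: add the absolute areas under v-t.
0–1 s: v = 0 at t = 0.5 s; triangle areas 2 + 2 = 4 cm
1–3 s: v = 0 at t = 35/19 s; triangle areas 64/19 + 121/19 = 185/19 cm
Total distance = 261/19 cm

261/19 cm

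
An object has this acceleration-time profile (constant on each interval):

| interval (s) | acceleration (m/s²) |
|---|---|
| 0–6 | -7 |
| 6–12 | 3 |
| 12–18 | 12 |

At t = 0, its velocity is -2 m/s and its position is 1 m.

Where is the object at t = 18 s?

On each constant-a segment, Δv = aΔt and Δx = v₀Δt + ½aΔt²; chain segment to segment.
0–6 s: v starts -2 m/s; Δx = -2·6 + ½·-7·6² = -138 m; v ends -44 m/s.
6–12 s: v starts -44 m/s; Δx = -44·6 + ½·3·6² = -210 m; v ends -26 m/s.
12–18 s: v starts -26 m/s; Δx = -26·6 + ½·12·6² = 60 m; v ends 46 m/s.
x(18) = 1 + Σ Δx = -287 m.

-287 m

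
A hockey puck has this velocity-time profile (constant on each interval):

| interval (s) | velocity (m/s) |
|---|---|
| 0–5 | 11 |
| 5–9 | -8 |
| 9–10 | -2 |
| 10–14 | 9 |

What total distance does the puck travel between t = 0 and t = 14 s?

125 m

Total distance travelled is ∫|v| dt — sum the magnitudes of each area piece.
0–5 s: |11| × 5 = 55 m
5–9 s: |-8| × 4 = 32 m
9–10 s: |-2| × 1 = 2 m
10–14 s: |9| × 4 = 36 m
Total distance = 125 m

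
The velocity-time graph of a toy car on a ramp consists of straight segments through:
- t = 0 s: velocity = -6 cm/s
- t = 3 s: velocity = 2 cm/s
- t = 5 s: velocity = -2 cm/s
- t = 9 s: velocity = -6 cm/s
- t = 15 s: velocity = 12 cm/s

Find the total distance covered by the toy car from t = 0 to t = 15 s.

Distance (not displacement) is the total path length: add the absolute areas under v-t.
0–3 s: v = 0 at t = 2.25 s; triangle areas 6.75 + 0.75 = 7.5 cm
3–5 s: v = 0 at t = 4 s; triangle areas 1 + 1 = 2 cm
5–9 s: |½(-2 + -6)(4)| = 16 cm
9–15 s: v = 0 at t = 11 s; triangle areas 6 + 24 = 30 cm
Total distance = 55.5 cm

55.5 cm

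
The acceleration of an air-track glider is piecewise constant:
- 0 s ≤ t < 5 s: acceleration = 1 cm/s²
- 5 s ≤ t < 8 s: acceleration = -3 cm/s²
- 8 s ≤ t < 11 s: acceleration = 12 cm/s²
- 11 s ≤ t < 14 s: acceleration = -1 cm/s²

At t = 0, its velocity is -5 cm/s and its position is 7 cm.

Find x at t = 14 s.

84.5 cm

On each constant-a segment, Δv = aΔt and Δx = v₀Δt + ½aΔt²; chain segment to segment.
0–5 s: v starts -5 cm/s; Δx = -5·5 + ½·1·5² = -12.5 cm; v ends 0 cm/s.
5–8 s: v starts 0 cm/s; Δx = 0·3 + ½·-3·3² = -13.5 cm; v ends -9 cm/s.
8–11 s: v starts -9 cm/s; Δx = -9·3 + ½·12·3² = 27 cm; v ends 27 cm/s.
11–14 s: v starts 27 cm/s; Δx = 27·3 + ½·-1·3² = 76.5 cm; v ends 24 cm/s.
x(14) = 7 + Σ Δx = 84.5 cm.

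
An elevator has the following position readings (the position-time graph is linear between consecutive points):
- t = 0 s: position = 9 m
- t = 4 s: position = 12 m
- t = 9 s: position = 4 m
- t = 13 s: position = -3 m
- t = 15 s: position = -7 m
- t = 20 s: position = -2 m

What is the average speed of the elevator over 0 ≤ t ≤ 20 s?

1.35 m/s

Average speed = (total path length)/(elapsed time); on a piecewise-linear x-t graph the path length is Σ|Δx|.
0–4 s: |Δx| = |12 − 9| = 3 m
4–9 s: |Δx| = |4 − 12| = 8 m
9–13 s: |Δx| = |-3 − 4| = 7 m
13–15 s: |Δx| = |-7 − -3| = 4 m
15–20 s: |Δx| = |-2 − -7| = 5 m
Total path = 27 m; average speed = 27/20 = 1.35 m/s.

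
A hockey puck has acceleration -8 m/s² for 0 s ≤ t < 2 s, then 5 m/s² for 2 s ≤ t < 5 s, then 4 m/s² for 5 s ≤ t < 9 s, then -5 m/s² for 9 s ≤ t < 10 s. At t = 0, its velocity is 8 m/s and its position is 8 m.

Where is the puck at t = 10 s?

87 m

On each constant-a segment, Δv = aΔt and Δx = v₀Δt + ½aΔt²; chain segment to segment.
0–2 s: v starts 8 m/s; Δx = 8·2 + ½·-8·2² = 0 m; v ends -8 m/s.
2–5 s: v starts -8 m/s; Δx = -8·3 + ½·5·3² = -1.5 m; v ends 7 m/s.
5–9 s: v starts 7 m/s; Δx = 7·4 + ½·4·4² = 60 m; v ends 23 m/s.
9–10 s: v starts 23 m/s; Δx = 23·1 + ½·-5·1² = 20.5 m; v ends 18 m/s.
x(10) = 8 + Σ Δx = 87 m.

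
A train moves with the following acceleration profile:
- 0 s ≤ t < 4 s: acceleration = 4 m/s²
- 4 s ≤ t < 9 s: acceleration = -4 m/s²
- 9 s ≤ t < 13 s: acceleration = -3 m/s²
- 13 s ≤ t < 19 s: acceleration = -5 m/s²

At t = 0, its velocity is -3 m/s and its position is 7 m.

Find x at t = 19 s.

-214 m

On each constant-a segment, Δv = aΔt and Δx = v₀Δt + ½aΔt²; chain segment to segment.
0–4 s: v starts -3 m/s; Δx = -3·4 + ½·4·4² = 20 m; v ends 13 m/s.
4–9 s: v starts 13 m/s; Δx = 13·5 + ½·-4·5² = 15 m; v ends -7 m/s.
9–13 s: v starts -7 m/s; Δx = -7·4 + ½·-3·4² = -52 m; v ends -19 m/s.
13–19 s: v starts -19 m/s; Δx = -19·6 + ½·-5·6² = -204 m; v ends -49 m/s.
x(19) = 7 + Σ Δx = -214 m.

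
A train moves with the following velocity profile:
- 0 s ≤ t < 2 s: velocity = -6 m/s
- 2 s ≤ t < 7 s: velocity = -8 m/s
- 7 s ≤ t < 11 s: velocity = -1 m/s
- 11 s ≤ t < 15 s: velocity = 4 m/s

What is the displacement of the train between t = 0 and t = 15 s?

Net displacement equals the area under the velocity-time graph (areas below the axis count negative).
0–2 s: -6 × 2 = -12 m
2–7 s: -8 × 5 = -40 m
7–11 s: -1 × 4 = -4 m
11–15 s: 4 × 4 = 16 m
Net displacement = -40 m

-40 m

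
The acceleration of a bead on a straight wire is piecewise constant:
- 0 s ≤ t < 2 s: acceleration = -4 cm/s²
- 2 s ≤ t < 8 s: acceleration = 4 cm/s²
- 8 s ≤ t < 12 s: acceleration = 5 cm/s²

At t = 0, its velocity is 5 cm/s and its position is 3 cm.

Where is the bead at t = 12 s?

On each constant-a segment, Δv = aΔt and Δx = v₀Δt + ½aΔt²; chain segment to segment.
0–2 s: v starts 5 cm/s; Δx = 5·2 + ½·-4·2² = 2 cm; v ends -3 cm/s.
2–8 s: v starts -3 cm/s; Δx = -3·6 + ½·4·6² = 54 cm; v ends 21 cm/s.
8–12 s: v starts 21 cm/s; Δx = 21·4 + ½·5·4² = 124 cm; v ends 41 cm/s.
x(12) = 3 + Σ Δx = 183 cm.

183 cm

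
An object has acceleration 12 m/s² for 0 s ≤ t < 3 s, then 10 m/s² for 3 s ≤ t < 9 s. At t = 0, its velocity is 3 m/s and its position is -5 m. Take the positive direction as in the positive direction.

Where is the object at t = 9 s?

472 m

On each constant-a segment, Δv = aΔt and Δx = v₀Δt + ½aΔt²; chain segment to segment.
0–3 s: v starts 3 m/s; Δx = 3·3 + ½·12·3² = 63 m; v ends 39 m/s.
3–9 s: v starts 39 m/s; Δx = 39·6 + ½·10·6² = 414 m; v ends 99 m/s.
x(9) = -5 + Σ Δx = 472 m.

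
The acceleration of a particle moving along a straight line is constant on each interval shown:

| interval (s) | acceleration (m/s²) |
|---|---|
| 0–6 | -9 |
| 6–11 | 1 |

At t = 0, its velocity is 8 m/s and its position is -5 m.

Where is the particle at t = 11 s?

On each constant-a segment, Δv = aΔt and Δx = v₀Δt + ½aΔt²; chain segment to segment.
0–6 s: v starts 8 m/s; Δx = 8·6 + ½·-9·6² = -114 m; v ends -46 m/s.
6–11 s: v starts -46 m/s; Δx = -46·5 + ½·1·5² = -217.5 m; v ends -41 m/s.
x(11) = -5 + Σ Δx = -336.5 m.

-336.5 m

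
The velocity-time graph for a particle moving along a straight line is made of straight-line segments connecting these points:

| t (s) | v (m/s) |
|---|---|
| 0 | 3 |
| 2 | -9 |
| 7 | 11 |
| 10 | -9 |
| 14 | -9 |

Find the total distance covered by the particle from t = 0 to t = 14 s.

83.9 m

Total distance travelled is ∫|v| dt — sum the magnitudes of each area piece.
0–2 s: v = 0 at t = 0.5 s; triangle areas 0.75 + 6.75 = 7.5 m
2–7 s: v = 0 at t = 4.25 s; triangle areas 10.125 + 15.125 = 25.25 m
7–10 s: v = 0 at t = 8.65 s; triangle areas 9.075 + 6.075 = 15.15 m
10–14 s: |-9| × 4 = 36 m
Total distance = 83.9 m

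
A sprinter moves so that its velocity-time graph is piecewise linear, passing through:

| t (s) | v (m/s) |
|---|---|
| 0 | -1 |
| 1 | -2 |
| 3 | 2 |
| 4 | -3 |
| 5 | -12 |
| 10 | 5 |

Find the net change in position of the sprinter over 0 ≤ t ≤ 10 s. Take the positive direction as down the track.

-27 m

Displacement is the signed area under the v-t curve.
0–1 s: ½(-1 + -2)(1) = -1.5 m
1–3 s: ½(-2 + 2)(2) = 0 m
3–4 s: ½(2 + -3)(1) = -0.5 m
4–5 s: ½(-3 + -12)(1) = -7.5 m
5–10 s: ½(-12 + 5)(5) = -17.5 m
Net displacement = -27 m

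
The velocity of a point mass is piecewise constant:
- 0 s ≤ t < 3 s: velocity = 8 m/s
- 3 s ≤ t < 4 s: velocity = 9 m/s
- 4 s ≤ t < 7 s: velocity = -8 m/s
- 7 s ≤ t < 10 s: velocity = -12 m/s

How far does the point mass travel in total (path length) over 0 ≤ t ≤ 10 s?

Distance (not displacement) is the total path length: add the absolute areas under v-t.
0–3 s: |8| × 3 = 24 m
3–4 s: |9| × 1 = 9 m
4–7 s: |-8| × 3 = 24 m
7–10 s: |-12| × 3 = 36 m
Total distance = 93 m

93 m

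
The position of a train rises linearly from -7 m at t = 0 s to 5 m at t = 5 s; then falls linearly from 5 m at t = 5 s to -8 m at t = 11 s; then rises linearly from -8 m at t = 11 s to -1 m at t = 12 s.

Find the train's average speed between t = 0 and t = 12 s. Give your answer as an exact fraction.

8/3 m/s

Average speed = (total path length)/(elapsed time); on a piecewise-linear x-t graph the path length is Σ|Δx|.
0–5 s: |Δx| = |5 − -7| = 12 m
5–11 s: |Δx| = |-8 − 5| = 13 m
11–12 s: |Δx| = |-1 − -8| = 7 m
Total path = 32 m; average speed = 32/12 = 8/3 m/s.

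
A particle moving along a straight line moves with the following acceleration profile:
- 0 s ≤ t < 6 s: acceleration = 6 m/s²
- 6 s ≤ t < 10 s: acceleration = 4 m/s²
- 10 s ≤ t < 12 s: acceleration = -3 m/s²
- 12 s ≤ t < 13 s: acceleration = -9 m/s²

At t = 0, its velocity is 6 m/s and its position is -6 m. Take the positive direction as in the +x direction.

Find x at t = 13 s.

495.5 m

On each constant-a segment, Δv = aΔt and Δx = v₀Δt + ½aΔt²; chain segment to segment.
0–6 s: v starts 6 m/s; Δx = 6·6 + ½·6·6² = 144 m; v ends 42 m/s.
6–10 s: v starts 42 m/s; Δx = 42·4 + ½·4·4² = 200 m; v ends 58 m/s.
10–12 s: v starts 58 m/s; Δx = 58·2 + ½·-3·2² = 110 m; v ends 52 m/s.
12–13 s: v starts 52 m/s; Δx = 52·1 + ½·-9·1² = 47.5 m; v ends 43 m/s.
x(13) = -6 + Σ Δx = 495.5 m.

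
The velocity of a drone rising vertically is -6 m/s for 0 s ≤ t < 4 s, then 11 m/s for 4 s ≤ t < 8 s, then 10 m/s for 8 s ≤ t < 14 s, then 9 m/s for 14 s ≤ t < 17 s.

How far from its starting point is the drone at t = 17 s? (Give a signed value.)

Net displacement equals the area under the velocity-time graph (areas below the axis count negative).
0–4 s: -6 × 4 = -24 m
4–8 s: 11 × 4 = 44 m
8–14 s: 10 × 6 = 60 m
14–17 s: 9 × 3 = 27 m
Net displacement = 107 m

107 m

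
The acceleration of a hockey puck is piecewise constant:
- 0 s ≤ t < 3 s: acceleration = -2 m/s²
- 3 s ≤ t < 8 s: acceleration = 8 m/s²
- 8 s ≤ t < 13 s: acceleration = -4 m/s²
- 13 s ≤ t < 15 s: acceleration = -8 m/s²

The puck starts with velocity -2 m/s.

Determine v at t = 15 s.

Δv equals the area under the a-t graph; then v = v₀ + Δv.
0–3 s: -2 × 3 = -6 m/s
3–8 s: 8 × 5 = 40 m/s
8–13 s: -4 × 5 = -20 m/s
13–15 s: -8 × 2 = -16 m/s
Δv = -2 m/s, so v(15) = -2 + (-2) = -4 m/s.

-4 m/s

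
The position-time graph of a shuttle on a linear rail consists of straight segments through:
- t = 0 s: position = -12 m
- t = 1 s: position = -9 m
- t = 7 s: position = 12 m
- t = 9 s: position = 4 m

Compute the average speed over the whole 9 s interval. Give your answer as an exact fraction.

Average speed = (total path length)/(elapsed time); on a piecewise-linear x-t graph the path length is Σ|Δx|.
0–1 s: |Δx| = |-9 − -12| = 3 m
1–7 s: |Δx| = |12 − -9| = 21 m
7–9 s: |Δx| = |4 − 12| = 8 m
Total path = 32 m; average speed = 32/9 = 32/9 m/s.

32/9 m/s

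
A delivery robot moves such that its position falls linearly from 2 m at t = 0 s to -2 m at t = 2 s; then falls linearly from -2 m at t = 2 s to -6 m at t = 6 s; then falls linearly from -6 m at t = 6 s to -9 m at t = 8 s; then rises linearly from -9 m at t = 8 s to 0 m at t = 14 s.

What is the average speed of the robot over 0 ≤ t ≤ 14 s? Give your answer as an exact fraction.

Average speed = (total path length)/(elapsed time); on a piecewise-linear x-t graph the path length is Σ|Δx|.
0–2 s: |Δx| = |-2 − 2| = 4 m
2–6 s: |Δx| = |-6 − -2| = 4 m
6–8 s: |Δx| = |-9 − -6| = 3 m
8–14 s: |Δx| = |0 − -9| = 9 m
Total path = 20 m; average speed = 20/14 = 10/7 m/s.

10/7 m/s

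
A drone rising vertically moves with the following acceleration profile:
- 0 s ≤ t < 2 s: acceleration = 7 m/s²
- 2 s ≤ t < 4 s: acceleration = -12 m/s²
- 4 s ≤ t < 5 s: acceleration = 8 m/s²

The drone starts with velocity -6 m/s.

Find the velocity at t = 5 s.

Δv equals the area under the a-t graph; then v = v₀ + Δv.
0–2 s: 7 × 2 = 14 m/s
2–4 s: -12 × 2 = -24 m/s
4–5 s: 8 × 1 = 8 m/s
Δv = -2 m/s, so v(5) = -6 + (-2) = -8 m/s.

-8 m/s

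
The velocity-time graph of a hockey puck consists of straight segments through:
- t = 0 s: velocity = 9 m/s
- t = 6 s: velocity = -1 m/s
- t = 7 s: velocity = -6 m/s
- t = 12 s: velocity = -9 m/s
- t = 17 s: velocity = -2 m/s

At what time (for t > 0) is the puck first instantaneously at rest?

v changes sign on 0–6 s (from 9 to -1); the graph is linear there, so v = 0 at t = 0 + (-9)·(6 − 0)/(-1 − 9) = 5.4 s.

t = 5.4 s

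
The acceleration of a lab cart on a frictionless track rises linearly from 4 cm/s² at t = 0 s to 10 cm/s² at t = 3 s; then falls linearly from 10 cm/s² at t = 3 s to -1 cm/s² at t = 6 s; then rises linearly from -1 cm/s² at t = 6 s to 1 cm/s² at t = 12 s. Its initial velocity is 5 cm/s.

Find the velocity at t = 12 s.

Δv equals the area under the a-t graph; then v = v₀ + Δv.
0–3 s: ½(4 + 10)(3) = 21 cm/s
3–6 s: ½(10 + -1)(3) = 13.5 cm/s
6–12 s: ½(-1 + 1)(6) = 0 cm/s
Δv = 34.5 cm/s, so v(12) = 5 + (34.5) = 39.5 cm/s.

39.5 cm/s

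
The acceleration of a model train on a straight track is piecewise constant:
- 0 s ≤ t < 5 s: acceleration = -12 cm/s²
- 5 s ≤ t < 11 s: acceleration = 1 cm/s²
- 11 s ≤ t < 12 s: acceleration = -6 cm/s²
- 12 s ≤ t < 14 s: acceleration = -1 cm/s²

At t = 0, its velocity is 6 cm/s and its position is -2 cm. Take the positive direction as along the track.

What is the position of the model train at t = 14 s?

On each constant-a segment, Δv = aΔt and Δx = v₀Δt + ½aΔt²; chain segment to segment.
0–5 s: v starts 6 cm/s; Δx = 6·5 + ½·-12·5² = -120 cm; v ends -54 cm/s.
5–11 s: v starts -54 cm/s; Δx = -54·6 + ½·1·6² = -306 cm; v ends -48 cm/s.
11–12 s: v starts -48 cm/s; Δx = -48·1 + ½·-6·1² = -51 cm; v ends -54 cm/s.
12–14 s: v starts -54 cm/s; Δx = -54·2 + ½·-1·2² = -110 cm; v ends -56 cm/s.
x(14) = -2 + Σ Δx = -589 cm.

-589 cm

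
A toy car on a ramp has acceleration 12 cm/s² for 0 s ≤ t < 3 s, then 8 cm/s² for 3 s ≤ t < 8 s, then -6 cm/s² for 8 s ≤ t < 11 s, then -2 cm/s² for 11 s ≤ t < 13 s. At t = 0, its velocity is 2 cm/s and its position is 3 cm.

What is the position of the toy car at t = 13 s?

676 cm

On each constant-a segment, Δv = aΔt and Δx = v₀Δt + ½aΔt²; chain segment to segment.
0–3 s: v starts 2 cm/s; Δx = 2·3 + ½·12·3² = 60 cm; v ends 38 cm/s.
3–8 s: v starts 38 cm/s; Δx = 38·5 + ½·8·5² = 290 cm; v ends 78 cm/s.
8–11 s: v starts 78 cm/s; Δx = 78·3 + ½·-6·3² = 207 cm; v ends 60 cm/s.
11–13 s: v starts 60 cm/s; Δx = 60·2 + ½·-2·2² = 116 cm; v ends 56 cm/s.
x(13) = 3 + Σ Δx = 676 cm.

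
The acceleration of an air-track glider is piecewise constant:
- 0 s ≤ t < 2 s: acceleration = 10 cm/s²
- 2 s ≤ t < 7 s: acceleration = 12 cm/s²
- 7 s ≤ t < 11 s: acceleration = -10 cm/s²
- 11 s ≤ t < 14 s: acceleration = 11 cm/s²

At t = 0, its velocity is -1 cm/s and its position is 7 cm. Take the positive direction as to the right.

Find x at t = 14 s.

On each constant-a segment, Δv = aΔt and Δx = v₀Δt + ½aΔt²; chain segment to segment.
0–2 s: v starts -1 cm/s; Δx = -1·2 + ½·10·2² = 18 cm; v ends 19 cm/s.
2–7 s: v starts 19 cm/s; Δx = 19·5 + ½·12·5² = 245 cm; v ends 79 cm/s.
7–11 s: v starts 79 cm/s; Δx = 79·4 + ½·-10·4² = 236 cm; v ends 39 cm/s.
11–14 s: v starts 39 cm/s; Δx = 39·3 + ½·11·3² = 166.5 cm; v ends 72 cm/s.
x(14) = 7 + Σ Δx = 672.5 cm.

672.5 cm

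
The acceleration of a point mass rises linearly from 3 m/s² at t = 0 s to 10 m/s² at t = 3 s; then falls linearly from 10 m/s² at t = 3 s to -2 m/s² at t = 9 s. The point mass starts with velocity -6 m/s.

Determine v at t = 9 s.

37.5 m/s

Δv equals the area under the a-t graph; then v = v₀ + Δv.
0–3 s: ½(3 + 10)(3) = 19.5 m/s
3–9 s: ½(10 + -2)(6) = 24 m/s
Δv = 43.5 m/s, so v(9) = -6 + (43.5) = 37.5 m/s.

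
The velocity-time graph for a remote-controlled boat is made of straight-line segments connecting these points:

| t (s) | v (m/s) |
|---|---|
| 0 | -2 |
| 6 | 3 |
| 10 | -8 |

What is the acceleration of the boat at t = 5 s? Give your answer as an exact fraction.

Acceleration is the slope of the v-t graph on 0–6 s: (3 − -2)/(6 − 0) = 5/6 m/s².

5/6 m/s²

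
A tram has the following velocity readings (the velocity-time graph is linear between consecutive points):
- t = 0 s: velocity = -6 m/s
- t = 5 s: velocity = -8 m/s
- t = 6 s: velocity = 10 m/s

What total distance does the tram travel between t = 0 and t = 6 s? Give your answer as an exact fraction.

Distance (not displacement) is the total path length: add the absolute areas under v-t.
0–5 s: |½(-6 + -8)(5)| = 35 m
5–6 s: v = 0 at t = 49/9 s; triangle areas 16/9 + 25/9 = 41/9 m
Total distance = 356/9 m

356/9 m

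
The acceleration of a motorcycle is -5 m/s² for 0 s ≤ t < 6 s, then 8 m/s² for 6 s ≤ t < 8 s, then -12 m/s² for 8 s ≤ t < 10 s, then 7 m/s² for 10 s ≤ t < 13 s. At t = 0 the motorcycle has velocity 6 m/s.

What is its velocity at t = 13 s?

-11 m/s

Δv equals the area under the a-t graph; then v = v₀ + Δv.
0–6 s: -5 × 6 = -30 m/s
6–8 s: 8 × 2 = 16 m/s
8–10 s: -12 × 2 = -24 m/s
10–13 s: 7 × 3 = 21 m/s
Δv = -17 m/s, so v(13) = 6 + (-17) = -11 m/s.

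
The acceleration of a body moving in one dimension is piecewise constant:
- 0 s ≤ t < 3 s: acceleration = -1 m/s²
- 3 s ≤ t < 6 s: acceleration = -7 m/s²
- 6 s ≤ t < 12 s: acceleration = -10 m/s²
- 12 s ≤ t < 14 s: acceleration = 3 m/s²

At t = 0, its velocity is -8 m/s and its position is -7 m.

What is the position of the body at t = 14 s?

-650 m

On each constant-a segment, Δv = aΔt and Δx = v₀Δt + ½aΔt²; chain segment to segment.
0–3 s: v starts -8 m/s; Δx = -8·3 + ½·-1·3² = -28.5 m; v ends -11 m/s.
3–6 s: v starts -11 m/s; Δx = -11·3 + ½·-7·3² = -64.5 m; v ends -32 m/s.
6–12 s: v starts -32 m/s; Δx = -32·6 + ½·-10·6² = -372 m; v ends -92 m/s.
12–14 s: v starts -92 m/s; Δx = -92·2 + ½·3·2² = -178 m; v ends -86 m/s.
x(14) = -7 + Σ Δx = -650 m.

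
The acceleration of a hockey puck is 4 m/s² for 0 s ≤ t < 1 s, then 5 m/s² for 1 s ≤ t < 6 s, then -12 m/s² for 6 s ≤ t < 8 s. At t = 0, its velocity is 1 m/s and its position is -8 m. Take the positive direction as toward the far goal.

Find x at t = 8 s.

On each constant-a segment, Δv = aΔt and Δx = v₀Δt + ½aΔt²; chain segment to segment.
0–1 s: v starts 1 m/s; Δx = 1·1 + ½·4·1² = 3 m; v ends 5 m/s.
1–6 s: v starts 5 m/s; Δx = 5·5 + ½·5·5² = 87.5 m; v ends 30 m/s.
6–8 s: v starts 30 m/s; Δx = 30·2 + ½·-12·2² = 36 m; v ends 6 m/s.
x(8) = -8 + Σ Δx = 118.5 m.

118.5 m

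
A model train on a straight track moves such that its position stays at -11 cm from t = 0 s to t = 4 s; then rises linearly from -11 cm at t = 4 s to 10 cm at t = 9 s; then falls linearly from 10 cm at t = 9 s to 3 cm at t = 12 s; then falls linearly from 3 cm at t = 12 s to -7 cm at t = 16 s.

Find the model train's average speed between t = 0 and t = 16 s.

Average speed = (total path length)/(elapsed time); on a piecewise-linear x-t graph the path length is Σ|Δx|.
0–4 s: |Δx| = |-11 − -11| = 0 cm
4–9 s: |Δx| = |10 − -11| = 21 cm
9–12 s: |Δx| = |3 − 10| = 7 cm
12–16 s: |Δx| = |-7 − 3| = 10 cm
Total path = 38 cm; average speed = 38/16 = 2.375 cm/s.

2.375 cm/s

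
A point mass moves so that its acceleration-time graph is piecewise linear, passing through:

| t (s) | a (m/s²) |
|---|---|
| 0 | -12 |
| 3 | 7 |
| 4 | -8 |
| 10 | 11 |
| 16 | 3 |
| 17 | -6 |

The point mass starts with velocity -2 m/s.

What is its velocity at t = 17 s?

Δv equals the area under the a-t graph; then v = v₀ + Δv.
0–3 s: ½(-12 + 7)(3) = -7.5 m/s
3–4 s: ½(7 + -8)(1) = -0.5 m/s
4–10 s: ½(-8 + 11)(6) = 9 m/s
10–16 s: ½(11 + 3)(6) = 42 m/s
16–17 s: ½(3 + -6)(1) = -1.5 m/s
Δv = 41.5 m/s, so v(17) = -2 + (41.5) = 39.5 m/s.

39.5 m/s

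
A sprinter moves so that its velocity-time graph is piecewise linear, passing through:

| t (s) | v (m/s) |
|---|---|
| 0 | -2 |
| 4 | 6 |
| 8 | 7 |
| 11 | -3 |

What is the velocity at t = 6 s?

On 4–8 s the graph is linear from 6 to 7 m/s: v(6) = 6 + (7 − 6)·(6 − 4)/(8 − 4) = 6.5 m/s.

6.5 m/s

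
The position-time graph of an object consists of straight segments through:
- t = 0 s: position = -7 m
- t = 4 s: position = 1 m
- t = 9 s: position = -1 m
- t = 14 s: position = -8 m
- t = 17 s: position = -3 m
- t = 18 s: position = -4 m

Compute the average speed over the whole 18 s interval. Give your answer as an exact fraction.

Average speed = (total path length)/(elapsed time); on a piecewise-linear x-t graph the path length is Σ|Δx|.
0–4 s: |Δx| = |1 − -7| = 8 m
4–9 s: |Δx| = |-1 − 1| = 2 m
9–14 s: |Δx| = |-8 − -1| = 7 m
14–17 s: |Δx| = |-3 − -8| = 5 m
17–18 s: |Δx| = |-4 − -3| = 1 m
Total path = 23 m; average speed = 23/18 = 23/18 m/s.

23/18 m/s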